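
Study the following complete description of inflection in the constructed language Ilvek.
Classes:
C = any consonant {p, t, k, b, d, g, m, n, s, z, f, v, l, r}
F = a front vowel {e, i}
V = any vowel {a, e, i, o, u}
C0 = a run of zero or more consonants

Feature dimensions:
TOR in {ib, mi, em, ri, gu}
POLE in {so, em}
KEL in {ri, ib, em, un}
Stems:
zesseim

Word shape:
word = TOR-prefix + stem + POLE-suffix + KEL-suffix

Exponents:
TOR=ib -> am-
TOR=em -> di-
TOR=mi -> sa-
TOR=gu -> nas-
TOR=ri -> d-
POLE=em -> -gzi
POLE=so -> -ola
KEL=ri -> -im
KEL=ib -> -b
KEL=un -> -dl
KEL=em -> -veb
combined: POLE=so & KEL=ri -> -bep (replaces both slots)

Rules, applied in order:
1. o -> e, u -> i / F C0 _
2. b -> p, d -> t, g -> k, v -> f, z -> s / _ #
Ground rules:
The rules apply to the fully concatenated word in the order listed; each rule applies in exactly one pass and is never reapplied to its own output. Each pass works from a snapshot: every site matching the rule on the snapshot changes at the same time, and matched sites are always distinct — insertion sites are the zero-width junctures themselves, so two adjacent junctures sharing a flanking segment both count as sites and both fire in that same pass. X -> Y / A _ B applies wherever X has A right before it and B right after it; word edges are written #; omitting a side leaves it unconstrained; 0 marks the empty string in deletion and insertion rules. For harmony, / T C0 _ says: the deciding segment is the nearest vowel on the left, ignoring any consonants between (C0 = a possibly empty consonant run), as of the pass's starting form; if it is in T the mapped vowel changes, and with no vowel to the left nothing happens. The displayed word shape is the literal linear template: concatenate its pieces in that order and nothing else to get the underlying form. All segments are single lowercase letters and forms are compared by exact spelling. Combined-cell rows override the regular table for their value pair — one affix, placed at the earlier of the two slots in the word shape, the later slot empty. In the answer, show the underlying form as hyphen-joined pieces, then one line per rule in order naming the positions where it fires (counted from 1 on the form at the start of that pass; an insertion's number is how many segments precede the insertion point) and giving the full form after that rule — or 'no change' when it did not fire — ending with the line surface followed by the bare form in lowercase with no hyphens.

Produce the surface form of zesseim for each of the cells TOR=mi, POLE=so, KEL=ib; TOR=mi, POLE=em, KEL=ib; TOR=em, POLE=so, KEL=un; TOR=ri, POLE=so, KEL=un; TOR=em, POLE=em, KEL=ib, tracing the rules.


cell TOR=mi, POLE=so, KEL=ib:
underlying: sa-zesseim-ola-b
1. o -> e, u -> i / F C0 _: fires at position(s) 10: sazesseimelab
2. b -> p, d -> t, g -> k, v -> f, z -> s / _ #: fires at position(s) 13: sazesseimelap
surface: sazesseimelap

cell TOR=mi, POLE=em, KEL=ib:
underlying: sa-zesseim-gzi-b
1. o -> e, u -> i / F C0 _: no change
2. b -> p, d -> t, g -> k, v -> f, z -> s / _ #: fires at position(s) 13: sazesseimgzip
surface: sazesseimgzip

cell TOR=em, POLE=so, KEL=un:
underlying: di-zesseim-ola-dl
1. o -> e, u -> i / F C0 _: fires at position(s) 10: dizesseimeladl
2. b -> p, d -> t, g -> k, v -> f, z -> s / _ #: no change
surface: dizesseimeladl

cell TOR=ri, POLE=so, KEL=un:
underlying: d-zesseim-ola-dl
1. o -> e, u -> i / F C0 _: fires at position(s) 9: dzesseimeladl
2. b -> p, d -> t, g -> k, v -> f, z -> s / _ #: no change
surface: dzesseimeladl

cell TOR=em, POLE=em, KEL=ib:
underlying: di-zesseim-gzi-b
1. o -> e, u -> i / F C0 _: no change
2. b -> p, d -> t, g -> k, v -> f, z -> s / _ #: fires at position(s) 13: dizesseimgzip
surface: dizesseimgzip


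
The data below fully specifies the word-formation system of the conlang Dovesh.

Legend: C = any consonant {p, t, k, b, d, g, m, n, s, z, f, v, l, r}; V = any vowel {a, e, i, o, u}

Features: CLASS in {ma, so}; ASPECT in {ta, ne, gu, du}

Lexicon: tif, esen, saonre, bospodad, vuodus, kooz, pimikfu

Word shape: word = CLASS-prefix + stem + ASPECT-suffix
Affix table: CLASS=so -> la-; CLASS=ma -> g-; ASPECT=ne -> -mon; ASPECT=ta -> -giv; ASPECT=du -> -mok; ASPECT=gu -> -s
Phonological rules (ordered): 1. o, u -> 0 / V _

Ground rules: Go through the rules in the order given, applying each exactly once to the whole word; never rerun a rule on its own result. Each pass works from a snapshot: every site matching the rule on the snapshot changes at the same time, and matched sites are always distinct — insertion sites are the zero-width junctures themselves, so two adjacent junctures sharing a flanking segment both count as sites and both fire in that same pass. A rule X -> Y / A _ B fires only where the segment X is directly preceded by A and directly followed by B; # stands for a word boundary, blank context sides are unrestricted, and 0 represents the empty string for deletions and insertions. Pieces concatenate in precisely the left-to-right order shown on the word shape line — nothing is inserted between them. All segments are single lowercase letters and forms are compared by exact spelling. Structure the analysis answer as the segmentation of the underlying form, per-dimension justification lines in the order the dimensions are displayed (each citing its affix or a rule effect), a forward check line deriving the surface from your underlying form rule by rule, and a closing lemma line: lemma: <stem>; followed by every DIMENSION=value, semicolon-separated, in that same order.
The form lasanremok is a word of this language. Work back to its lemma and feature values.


underlying: la-saonre-mok
CLASS=so - signalled by the affix la-
ASPECT=du - signalled by the affix -mok
check: lasaonremok -> lasanremok
lemma: saonre; CLASS=so; ASPECT=du


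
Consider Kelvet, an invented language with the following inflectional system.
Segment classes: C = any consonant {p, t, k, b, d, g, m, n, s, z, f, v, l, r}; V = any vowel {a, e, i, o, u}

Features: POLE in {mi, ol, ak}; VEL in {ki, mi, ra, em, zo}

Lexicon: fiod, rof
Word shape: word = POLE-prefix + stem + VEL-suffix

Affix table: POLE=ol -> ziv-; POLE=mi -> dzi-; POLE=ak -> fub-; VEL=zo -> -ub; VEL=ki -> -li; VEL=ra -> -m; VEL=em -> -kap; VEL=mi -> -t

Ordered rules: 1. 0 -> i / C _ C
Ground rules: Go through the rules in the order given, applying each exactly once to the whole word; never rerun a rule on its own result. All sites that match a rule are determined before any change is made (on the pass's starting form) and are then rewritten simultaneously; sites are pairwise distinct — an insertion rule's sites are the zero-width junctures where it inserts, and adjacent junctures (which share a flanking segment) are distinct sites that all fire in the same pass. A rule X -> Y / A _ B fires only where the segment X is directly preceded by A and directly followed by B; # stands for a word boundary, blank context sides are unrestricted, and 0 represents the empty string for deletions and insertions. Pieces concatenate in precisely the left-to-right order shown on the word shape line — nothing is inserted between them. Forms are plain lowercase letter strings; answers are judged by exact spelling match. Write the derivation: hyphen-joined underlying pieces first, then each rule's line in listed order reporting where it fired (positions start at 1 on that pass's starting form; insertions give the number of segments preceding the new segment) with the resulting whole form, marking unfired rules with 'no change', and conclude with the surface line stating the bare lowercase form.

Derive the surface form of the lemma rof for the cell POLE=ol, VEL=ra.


underlying: ziv-rof-m
1. 0 -> i / C _ C: inserts after position(s) 3, 6: zivirofim
surface: zivirofim


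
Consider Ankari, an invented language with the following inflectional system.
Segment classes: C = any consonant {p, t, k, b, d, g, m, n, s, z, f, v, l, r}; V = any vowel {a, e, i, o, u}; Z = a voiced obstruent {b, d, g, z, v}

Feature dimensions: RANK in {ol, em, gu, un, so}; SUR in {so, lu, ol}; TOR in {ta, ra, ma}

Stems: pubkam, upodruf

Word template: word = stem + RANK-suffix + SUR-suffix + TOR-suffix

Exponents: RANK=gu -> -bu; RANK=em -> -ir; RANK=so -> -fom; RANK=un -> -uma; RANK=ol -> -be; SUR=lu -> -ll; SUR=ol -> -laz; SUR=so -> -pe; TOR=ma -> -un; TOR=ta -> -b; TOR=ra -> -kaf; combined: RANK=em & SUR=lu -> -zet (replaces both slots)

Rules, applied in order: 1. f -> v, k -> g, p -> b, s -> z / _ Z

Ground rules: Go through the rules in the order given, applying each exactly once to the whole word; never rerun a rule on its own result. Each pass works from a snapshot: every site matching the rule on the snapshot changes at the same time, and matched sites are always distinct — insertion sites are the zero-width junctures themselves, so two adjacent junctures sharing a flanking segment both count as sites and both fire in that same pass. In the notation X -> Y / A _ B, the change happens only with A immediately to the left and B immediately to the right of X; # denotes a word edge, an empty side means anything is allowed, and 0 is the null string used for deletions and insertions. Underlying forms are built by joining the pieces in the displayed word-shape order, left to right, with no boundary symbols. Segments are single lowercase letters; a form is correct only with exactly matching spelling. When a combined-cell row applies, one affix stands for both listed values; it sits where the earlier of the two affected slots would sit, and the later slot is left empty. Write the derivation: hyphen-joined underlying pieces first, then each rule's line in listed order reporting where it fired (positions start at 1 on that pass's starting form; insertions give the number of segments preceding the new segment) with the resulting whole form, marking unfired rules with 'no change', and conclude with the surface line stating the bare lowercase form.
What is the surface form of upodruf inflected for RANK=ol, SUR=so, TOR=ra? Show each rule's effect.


underlying: upodruf-be-pe-kaf
1. f -> v, k -> g, p -> b, s -> z / _ Z: fires at position(s) 7: upodruvbepekaf
surface: upodruvbepekaf


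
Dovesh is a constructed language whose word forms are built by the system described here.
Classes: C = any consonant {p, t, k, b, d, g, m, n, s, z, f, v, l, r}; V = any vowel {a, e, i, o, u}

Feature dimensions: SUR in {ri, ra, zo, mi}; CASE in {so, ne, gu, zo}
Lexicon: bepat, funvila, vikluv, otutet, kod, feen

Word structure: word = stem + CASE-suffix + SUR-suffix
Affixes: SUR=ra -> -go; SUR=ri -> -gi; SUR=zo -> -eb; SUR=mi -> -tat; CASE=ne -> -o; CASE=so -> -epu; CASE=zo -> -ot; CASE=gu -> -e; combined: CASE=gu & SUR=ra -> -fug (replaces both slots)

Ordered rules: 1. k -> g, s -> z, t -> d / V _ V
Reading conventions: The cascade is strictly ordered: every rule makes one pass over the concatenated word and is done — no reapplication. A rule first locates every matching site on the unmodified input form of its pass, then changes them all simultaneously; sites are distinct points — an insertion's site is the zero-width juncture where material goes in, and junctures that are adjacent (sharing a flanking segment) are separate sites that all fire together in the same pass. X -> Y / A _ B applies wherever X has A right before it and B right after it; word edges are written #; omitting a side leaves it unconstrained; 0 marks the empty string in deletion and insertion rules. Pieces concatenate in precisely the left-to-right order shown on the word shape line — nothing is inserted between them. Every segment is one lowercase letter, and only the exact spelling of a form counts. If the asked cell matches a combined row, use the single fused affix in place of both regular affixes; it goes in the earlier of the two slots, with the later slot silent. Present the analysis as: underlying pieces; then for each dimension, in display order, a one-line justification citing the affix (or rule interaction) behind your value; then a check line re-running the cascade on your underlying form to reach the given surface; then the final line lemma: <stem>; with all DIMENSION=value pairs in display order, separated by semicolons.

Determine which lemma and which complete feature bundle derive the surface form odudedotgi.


underlying: otutet-ot-gi
SUR=ri - signalled by the affix -gi
CASE=zo - signalled by the affix -ot
check: otutetotgi -> odudedotgi
lemma: otutet; SUR=ri; CASE=zo


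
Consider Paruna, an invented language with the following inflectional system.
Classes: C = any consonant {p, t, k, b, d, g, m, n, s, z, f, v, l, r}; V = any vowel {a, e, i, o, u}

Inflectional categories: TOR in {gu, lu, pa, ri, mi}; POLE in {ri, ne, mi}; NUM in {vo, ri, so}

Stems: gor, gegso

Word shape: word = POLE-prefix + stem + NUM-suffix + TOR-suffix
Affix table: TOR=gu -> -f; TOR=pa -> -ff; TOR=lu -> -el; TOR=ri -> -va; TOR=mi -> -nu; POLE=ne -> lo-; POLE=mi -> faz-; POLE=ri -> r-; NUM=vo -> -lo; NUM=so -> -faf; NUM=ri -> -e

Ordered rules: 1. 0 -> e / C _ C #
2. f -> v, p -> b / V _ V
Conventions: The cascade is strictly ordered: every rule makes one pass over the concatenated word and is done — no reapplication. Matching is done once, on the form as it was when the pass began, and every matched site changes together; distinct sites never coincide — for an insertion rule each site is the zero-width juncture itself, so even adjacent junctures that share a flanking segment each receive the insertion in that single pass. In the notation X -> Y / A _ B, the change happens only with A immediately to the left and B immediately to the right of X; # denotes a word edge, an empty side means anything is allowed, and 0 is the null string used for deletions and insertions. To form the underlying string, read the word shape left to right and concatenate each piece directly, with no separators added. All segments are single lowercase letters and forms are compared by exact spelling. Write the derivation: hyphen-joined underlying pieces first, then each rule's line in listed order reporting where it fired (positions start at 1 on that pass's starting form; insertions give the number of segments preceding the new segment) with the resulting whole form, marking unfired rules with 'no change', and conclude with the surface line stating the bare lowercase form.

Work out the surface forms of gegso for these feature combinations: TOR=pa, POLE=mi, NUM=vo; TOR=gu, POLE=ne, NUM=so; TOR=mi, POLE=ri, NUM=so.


cell TOR=pa, POLE=mi, NUM=vo:
underlying: faz-gegso-lo-ff
1. 0 -> e / C _ C #: inserts after position(s) 11: fazgegsolofef
2. f -> v, p -> b / V _ V: fires at position(s) 11: fazgegsolovef
surface: fazgegsolovef

cell TOR=gu, POLE=ne, NUM=so:
underlying: lo-gegso-faf-f
1. 0 -> e / C _ C #: inserts after position(s) 10: logegsofafef
2. f -> v, p -> b / V _ V: fires at position(s) 8, 10: logegsovavef
surface: logegsovavef

cell TOR=mi, POLE=ri, NUM=so:
underlying: r-gegso-faf-nu
1. 0 -> e / C _ C #: no change
2. f -> v, p -> b / V _ V: fires at position(s) 7: rgegsovafnu
surface: rgegsovafnu


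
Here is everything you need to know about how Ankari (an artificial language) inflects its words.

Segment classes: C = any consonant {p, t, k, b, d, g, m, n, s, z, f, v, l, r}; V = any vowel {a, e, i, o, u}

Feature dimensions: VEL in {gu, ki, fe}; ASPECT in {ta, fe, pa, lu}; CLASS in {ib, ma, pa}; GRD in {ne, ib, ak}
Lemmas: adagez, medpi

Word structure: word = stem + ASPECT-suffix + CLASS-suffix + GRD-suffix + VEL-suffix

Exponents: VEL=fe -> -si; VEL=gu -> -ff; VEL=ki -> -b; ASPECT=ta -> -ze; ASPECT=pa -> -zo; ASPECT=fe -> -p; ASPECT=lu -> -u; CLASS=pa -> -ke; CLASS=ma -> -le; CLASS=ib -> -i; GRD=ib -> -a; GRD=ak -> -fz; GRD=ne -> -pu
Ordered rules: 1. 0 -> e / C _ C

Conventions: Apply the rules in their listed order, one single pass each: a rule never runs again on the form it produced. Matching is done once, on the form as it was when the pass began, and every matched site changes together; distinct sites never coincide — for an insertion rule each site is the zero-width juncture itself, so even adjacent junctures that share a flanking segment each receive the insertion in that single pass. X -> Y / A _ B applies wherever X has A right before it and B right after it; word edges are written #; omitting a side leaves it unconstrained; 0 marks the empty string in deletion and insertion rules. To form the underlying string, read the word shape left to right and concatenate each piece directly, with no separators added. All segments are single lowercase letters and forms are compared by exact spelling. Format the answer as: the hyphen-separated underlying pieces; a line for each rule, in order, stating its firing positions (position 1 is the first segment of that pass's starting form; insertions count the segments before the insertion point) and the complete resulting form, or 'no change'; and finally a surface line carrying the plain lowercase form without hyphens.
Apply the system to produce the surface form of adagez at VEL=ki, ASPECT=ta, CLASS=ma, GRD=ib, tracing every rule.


underlying: adagez-ze-le-a-b
1. 0 -> e / C _ C: inserts after position(s) 6: adagezezeleab
surface: adagezezeleab


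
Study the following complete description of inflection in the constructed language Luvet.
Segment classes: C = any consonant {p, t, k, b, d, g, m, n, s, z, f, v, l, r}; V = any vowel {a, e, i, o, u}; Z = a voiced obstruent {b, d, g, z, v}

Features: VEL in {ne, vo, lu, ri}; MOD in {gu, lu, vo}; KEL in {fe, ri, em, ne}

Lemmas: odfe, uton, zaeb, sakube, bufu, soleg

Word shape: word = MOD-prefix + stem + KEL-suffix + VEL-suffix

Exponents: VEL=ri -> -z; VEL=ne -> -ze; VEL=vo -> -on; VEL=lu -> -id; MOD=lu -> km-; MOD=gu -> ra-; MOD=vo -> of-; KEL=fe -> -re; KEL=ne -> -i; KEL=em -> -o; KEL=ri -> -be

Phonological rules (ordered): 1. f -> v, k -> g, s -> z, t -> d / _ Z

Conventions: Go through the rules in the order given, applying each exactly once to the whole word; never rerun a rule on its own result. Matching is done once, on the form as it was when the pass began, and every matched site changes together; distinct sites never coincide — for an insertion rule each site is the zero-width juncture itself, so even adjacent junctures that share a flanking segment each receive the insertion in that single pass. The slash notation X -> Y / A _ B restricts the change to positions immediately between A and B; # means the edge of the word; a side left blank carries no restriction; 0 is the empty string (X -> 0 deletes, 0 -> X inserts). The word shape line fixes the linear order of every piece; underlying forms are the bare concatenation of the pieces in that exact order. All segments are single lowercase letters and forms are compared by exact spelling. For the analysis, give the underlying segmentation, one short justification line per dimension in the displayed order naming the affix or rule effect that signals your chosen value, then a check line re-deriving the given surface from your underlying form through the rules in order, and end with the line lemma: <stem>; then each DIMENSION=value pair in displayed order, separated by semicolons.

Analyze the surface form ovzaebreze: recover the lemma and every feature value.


underlying: of-zaeb-re-ze
VEL=ne - signalled by the affix -ze
MOD=vo - signalled by the affix of-
KEL=fe - signalled by the affix -re
check: ofzaebreze -> ovzaebreze
lemma: zaeb; VEL=ne; MOD=vo; KEL=fe


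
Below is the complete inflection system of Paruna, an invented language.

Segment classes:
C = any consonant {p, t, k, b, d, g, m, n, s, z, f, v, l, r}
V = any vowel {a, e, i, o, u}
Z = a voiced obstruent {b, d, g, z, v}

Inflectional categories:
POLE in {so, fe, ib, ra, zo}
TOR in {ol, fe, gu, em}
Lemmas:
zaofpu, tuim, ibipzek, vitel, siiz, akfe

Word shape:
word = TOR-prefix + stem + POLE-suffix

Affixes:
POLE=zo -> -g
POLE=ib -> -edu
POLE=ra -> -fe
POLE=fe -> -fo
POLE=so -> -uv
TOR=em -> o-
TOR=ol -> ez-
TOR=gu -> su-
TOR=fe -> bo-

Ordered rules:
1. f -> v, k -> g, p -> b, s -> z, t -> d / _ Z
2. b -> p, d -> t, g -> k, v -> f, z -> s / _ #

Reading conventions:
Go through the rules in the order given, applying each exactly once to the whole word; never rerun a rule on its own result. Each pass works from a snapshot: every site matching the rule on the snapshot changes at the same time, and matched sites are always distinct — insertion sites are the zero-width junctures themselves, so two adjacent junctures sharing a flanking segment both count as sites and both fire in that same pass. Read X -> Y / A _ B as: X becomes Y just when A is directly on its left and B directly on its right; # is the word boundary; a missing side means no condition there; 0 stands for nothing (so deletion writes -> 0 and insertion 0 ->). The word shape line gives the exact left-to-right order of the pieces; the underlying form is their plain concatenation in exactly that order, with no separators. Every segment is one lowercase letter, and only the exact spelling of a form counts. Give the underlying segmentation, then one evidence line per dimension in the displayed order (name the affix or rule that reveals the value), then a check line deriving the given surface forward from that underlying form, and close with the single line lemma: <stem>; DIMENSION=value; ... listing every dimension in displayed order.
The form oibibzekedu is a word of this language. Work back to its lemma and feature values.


underlying: o-ibipzek-edu
POLE=ib - signalled by the affix -edu
TOR=em - signalled by the affix o-
check: oibipzekedu -> oibibzekedu -> oibibzekedu
lemma: ibipzek; POLE=ib; TOR=em


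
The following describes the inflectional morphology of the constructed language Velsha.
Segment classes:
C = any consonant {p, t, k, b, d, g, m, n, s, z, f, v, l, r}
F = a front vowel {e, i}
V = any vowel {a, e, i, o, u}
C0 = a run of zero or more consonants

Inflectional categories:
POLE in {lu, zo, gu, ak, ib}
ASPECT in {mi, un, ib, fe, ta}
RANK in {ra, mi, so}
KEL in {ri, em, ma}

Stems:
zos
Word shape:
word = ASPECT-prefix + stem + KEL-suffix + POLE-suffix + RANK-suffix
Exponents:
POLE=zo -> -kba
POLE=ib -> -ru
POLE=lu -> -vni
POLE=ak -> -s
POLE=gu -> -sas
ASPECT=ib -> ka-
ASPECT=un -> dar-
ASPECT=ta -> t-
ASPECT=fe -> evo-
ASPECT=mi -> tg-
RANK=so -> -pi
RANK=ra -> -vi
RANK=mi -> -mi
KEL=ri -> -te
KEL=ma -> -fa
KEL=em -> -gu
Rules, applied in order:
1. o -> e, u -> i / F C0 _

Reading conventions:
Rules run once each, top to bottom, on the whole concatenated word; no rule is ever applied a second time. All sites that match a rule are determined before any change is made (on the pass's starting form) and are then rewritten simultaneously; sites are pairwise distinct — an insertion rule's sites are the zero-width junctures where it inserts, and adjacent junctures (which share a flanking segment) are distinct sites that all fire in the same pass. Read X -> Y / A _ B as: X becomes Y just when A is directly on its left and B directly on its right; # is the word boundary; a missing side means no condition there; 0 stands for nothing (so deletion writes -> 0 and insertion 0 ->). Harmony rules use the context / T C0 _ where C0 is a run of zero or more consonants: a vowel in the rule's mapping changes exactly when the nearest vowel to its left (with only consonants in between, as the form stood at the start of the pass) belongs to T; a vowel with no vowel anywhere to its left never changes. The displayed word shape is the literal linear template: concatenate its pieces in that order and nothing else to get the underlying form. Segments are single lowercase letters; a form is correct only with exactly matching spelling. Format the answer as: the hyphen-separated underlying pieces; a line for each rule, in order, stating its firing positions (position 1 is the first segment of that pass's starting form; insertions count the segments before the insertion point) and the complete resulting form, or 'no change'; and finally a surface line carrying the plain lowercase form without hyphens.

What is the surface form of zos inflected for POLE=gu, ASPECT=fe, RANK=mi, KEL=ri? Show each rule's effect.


underlying: evo-zos-te-sas-mi
1. o -> e, u -> i / F C0 _: fires at position(s) 3: evezostesasmi
surface: evezostesasmi


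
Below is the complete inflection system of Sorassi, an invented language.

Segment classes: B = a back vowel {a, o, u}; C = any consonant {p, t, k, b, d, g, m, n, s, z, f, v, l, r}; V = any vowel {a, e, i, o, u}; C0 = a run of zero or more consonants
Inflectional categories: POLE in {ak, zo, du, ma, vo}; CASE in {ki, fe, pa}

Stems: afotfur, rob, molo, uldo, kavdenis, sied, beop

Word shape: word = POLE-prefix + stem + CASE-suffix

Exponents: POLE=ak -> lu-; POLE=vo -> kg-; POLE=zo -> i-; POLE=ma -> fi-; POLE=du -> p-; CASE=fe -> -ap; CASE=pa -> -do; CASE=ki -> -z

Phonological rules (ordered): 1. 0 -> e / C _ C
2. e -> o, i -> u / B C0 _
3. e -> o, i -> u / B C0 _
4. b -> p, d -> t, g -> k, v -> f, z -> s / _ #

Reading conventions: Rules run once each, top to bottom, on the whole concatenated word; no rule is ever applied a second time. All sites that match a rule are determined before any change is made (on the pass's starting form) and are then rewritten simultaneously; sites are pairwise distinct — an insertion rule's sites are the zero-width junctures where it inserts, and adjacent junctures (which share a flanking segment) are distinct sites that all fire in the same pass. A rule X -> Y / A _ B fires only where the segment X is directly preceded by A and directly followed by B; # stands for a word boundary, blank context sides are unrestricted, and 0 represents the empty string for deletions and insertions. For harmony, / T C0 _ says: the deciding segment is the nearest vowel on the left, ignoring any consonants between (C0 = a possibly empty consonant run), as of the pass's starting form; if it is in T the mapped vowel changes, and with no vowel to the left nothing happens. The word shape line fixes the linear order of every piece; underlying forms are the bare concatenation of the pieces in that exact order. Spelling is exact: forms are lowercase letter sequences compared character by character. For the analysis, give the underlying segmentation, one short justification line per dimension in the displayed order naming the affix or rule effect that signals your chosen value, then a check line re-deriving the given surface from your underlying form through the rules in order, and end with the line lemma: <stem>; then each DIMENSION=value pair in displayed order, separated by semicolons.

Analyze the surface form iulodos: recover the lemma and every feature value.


underlying: i-uldo-z
POLE=zo - signalled by the affix i-
CASE=ki - signalled by the affix -z
check: iuldoz -> iuledoz -> iulodoz -> iulodoz -> iulodos
lemma: uldo; POLE=zo; CASE=ki


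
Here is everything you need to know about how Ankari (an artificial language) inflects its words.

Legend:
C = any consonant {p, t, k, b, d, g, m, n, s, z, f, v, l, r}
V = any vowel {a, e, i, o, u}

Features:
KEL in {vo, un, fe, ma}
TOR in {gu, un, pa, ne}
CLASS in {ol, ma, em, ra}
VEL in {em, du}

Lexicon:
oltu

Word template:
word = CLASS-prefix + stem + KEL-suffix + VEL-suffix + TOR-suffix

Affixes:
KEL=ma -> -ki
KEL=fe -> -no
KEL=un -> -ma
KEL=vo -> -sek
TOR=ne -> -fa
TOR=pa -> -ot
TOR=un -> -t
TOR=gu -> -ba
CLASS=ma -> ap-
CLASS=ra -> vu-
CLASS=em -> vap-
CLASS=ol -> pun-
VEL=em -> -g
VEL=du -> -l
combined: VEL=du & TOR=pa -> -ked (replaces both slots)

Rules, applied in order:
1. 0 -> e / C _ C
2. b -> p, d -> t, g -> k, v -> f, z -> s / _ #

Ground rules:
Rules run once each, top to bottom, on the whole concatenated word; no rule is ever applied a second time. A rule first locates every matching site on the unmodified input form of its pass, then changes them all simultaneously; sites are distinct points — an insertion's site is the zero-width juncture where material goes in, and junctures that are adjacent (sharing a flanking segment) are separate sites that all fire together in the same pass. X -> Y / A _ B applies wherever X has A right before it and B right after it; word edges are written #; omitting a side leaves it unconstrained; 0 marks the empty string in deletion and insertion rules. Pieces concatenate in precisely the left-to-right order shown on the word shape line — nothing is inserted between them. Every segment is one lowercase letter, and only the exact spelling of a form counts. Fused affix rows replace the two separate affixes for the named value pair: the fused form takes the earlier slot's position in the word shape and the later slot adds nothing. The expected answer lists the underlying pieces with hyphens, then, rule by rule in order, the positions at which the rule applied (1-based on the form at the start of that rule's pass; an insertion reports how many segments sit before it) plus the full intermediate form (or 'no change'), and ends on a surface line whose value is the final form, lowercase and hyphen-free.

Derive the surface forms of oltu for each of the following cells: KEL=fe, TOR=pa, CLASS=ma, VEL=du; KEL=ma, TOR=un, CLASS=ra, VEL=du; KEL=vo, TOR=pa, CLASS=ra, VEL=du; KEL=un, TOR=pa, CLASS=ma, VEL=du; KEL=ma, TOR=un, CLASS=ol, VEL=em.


cell KEL=fe, TOR=pa, CLASS=ma, VEL=du:
underlying: ap-oltu-no-ked
1. 0 -> e / C _ C: inserts after position(s) 4: apoletunoked
2. b -> p, d -> t, g -> k, v -> f, z -> s / _ #: fires at position(s) 12: apoletunoket
surface: apoletunoket

cell KEL=ma, TOR=un, CLASS=ra, VEL=du:
underlying: vu-oltu-ki-l-t
1. 0 -> e / C _ C: inserts after position(s) 4, 9: vuoletukilet
2. b -> p, d -> t, g -> k, v -> f, z -> s / _ #: no change
surface: vuoletukilet

cell KEL=vo, TOR=pa, CLASS=ra, VEL=du:
underlying: vu-oltu-sek-ked
1. 0 -> e / C _ C: inserts after position(s) 4, 9: vuoletusekeked
2. b -> p, d -> t, g -> k, v -> f, z -> s / _ #: fires at position(s) 14: vuoletusekeket
surface: vuoletusekeket

cell KEL=un, TOR=pa, CLASS=ma, VEL=du:
underlying: ap-oltu-ma-ked
1. 0 -> e / C _ C: inserts after position(s) 4: apoletumaked
2. b -> p, d -> t, g -> k, v -> f, z -> s / _ #: fires at position(s) 12: apoletumaket
surface: apoletumaket

cell KEL=ma, TOR=un, CLASS=ol, VEL=em:
underlying: pun-oltu-ki-g-t
1. 0 -> e / C _ C: inserts after position(s) 5, 10: punoletukiget
2. b -> p, d -> t, g -> k, v -> f, z -> s / _ #: no change
surface: punoletukiget


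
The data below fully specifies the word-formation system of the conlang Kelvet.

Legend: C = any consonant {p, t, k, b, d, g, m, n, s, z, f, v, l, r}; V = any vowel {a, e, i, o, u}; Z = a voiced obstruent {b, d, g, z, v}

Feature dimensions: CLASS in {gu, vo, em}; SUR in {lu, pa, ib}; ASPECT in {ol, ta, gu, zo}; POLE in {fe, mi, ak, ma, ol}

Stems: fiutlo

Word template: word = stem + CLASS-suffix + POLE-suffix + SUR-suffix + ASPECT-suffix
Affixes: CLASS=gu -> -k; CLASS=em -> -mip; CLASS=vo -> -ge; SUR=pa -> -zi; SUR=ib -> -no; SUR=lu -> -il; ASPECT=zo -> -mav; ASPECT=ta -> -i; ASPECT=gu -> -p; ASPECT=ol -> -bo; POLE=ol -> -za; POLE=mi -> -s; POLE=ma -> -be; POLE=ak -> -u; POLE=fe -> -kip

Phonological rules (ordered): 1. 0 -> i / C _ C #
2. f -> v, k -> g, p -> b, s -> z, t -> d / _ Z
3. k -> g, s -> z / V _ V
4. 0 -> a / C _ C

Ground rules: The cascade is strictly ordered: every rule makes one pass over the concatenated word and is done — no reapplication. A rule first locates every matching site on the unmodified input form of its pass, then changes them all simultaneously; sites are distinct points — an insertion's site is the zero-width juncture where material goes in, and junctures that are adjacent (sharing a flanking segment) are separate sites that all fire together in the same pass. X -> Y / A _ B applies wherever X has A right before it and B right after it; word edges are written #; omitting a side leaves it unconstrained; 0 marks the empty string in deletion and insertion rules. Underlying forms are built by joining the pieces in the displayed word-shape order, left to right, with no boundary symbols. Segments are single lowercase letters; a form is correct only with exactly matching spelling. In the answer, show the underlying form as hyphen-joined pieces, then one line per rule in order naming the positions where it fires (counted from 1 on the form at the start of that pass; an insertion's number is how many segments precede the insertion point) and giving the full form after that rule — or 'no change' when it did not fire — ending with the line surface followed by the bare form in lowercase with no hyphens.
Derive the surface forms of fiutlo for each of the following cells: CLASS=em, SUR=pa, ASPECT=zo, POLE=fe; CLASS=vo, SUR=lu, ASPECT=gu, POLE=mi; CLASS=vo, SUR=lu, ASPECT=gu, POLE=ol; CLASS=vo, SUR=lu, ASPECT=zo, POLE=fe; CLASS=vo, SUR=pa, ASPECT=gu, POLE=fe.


cell CLASS=em, SUR=pa, ASPECT=zo, POLE=fe:
underlying: fiutlo-mip-kip-zi-mav
1. 0 -> i / C _ C #: no change
2. f -> v, k -> g, p -> b, s -> z, t -> d / _ Z: fires at position(s) 12: fiutlomipkibzimav
3. k -> g, s -> z / V _ V: no change
4. 0 -> a / C _ C: inserts after position(s) 4, 9, 12: fiutalomipakibazimav
surface: fiutalomipakibazimav

cell CLASS=vo, SUR=lu, ASPECT=gu, POLE=mi:
underlying: fiutlo-ge-s-il-p
1. 0 -> i / C _ C #: inserts after position(s) 11: fiutlogesilip
2. f -> v, k -> g, p -> b, s -> z, t -> d / _ Z: no change
3. k -> g, s -> z / V _ V: fires at position(s) 9: fiutlogezilip
4. 0 -> a / C _ C: inserts after position(s) 4: fiutalogezilip
surface: fiutalogezilip

cell CLASS=vo, SUR=lu, ASPECT=gu, POLE=ol:
underlying: fiutlo-ge-za-il-p
1. 0 -> i / C _ C #: inserts after position(s) 12: fiutlogezailip
2. f -> v, k -> g, p -> b, s -> z, t -> d / _ Z: no change
3. k -> g, s -> z / V _ V: no change
4. 0 -> a / C _ C: inserts after position(s) 4: fiutalogezailip
surface: fiutalogezailip

cell CLASS=vo, SUR=lu, ASPECT=zo, POLE=fe:
underlying: fiutlo-ge-kip-il-mav
1. 0 -> i / C _ C #: no change
2. f -> v, k -> g, p -> b, s -> z, t -> d / _ Z: no change
3. k -> g, s -> z / V _ V: fires at position(s) 9: fiutlogegipilmav
4. 0 -> a / C _ C: inserts after position(s) 4, 13: fiutalogegipilamav
surface: fiutalogegipilamav

cell CLASS=vo, SUR=pa, ASPECT=gu, POLE=fe:
underlying: fiutlo-ge-kip-zi-p
1. 0 -> i / C _ C #: no change
2. f -> v, k -> g, p -> b, s -> z, t -> d / _ Z: fires at position(s) 11: fiutlogekibzip
3. k -> g, s -> z / V _ V: fires at position(s) 9: fiutlogegibzip
4. 0 -> a / C _ C: inserts after position(s) 4, 11: fiutalogegibazip
surface: fiutalogegibazip


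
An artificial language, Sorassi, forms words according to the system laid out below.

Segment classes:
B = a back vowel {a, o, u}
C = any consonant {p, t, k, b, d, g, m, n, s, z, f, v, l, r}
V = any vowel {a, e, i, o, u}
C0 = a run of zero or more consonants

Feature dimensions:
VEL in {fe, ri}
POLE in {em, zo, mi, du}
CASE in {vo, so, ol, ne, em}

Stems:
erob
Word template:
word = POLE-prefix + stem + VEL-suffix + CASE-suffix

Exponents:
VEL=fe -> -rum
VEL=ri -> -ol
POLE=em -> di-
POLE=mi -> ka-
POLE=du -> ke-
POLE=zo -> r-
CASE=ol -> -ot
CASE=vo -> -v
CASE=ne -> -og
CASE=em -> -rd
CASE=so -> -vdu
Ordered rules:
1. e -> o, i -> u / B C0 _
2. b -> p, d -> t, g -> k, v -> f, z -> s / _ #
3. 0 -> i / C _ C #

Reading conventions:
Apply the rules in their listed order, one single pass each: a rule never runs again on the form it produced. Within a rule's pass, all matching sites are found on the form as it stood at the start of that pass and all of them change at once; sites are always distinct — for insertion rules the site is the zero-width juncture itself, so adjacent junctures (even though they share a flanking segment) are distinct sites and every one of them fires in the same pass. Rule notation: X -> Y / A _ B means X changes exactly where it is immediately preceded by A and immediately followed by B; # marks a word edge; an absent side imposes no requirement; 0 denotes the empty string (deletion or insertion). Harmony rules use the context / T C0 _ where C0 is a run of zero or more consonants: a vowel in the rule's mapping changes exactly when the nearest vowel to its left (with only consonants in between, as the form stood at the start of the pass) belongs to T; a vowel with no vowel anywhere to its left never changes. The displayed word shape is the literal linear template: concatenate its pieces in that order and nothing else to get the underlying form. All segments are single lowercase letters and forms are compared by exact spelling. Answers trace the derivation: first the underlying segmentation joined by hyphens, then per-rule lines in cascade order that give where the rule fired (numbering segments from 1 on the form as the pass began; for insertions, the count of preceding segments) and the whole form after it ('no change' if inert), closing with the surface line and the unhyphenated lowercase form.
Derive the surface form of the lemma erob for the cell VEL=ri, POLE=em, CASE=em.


underlying: di-erob-ol-rd
1. e -> o, i -> u / B C0 _: no change
2. b -> p, d -> t, g -> k, v -> f, z -> s / _ #: fires at position(s) 10: dierobolrt
3. 0 -> i / C _ C #: inserts after position(s) 9: dierobolrit
surface: dierobolrit


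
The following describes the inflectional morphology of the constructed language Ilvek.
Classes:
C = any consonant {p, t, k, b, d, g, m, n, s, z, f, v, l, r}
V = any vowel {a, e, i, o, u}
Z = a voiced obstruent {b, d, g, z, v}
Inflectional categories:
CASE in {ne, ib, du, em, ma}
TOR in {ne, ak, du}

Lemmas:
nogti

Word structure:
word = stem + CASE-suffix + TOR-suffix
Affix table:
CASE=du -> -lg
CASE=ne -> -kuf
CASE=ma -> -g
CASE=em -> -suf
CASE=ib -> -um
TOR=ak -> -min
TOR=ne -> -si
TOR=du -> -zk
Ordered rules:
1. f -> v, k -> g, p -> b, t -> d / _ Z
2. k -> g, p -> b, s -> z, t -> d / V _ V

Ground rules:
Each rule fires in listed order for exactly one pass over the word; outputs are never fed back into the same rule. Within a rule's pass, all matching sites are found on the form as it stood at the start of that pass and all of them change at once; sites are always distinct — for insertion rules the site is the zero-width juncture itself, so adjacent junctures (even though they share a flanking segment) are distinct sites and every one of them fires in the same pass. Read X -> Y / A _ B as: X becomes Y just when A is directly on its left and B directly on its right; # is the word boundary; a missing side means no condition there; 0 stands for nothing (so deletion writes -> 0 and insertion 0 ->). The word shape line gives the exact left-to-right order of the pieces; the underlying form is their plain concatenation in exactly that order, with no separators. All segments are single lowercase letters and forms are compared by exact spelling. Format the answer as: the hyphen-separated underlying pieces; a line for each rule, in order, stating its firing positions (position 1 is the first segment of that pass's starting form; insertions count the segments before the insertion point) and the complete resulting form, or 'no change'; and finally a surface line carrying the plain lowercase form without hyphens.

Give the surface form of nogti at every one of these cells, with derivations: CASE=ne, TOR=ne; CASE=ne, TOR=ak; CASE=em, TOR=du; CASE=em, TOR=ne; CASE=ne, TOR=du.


cell CASE=ne, TOR=ne:
underlying: nogti-kuf-si
1. f -> v, k -> g, p -> b, t -> d / _ Z: no change
2. k -> g, p -> b, s -> z, t -> d / V _ V: fires at position(s) 6: nogtigufsi
surface: nogtigufsi

cell CASE=ne, TOR=ak:
underlying: nogti-kuf-min
1. f -> v, k -> g, p -> b, t -> d / _ Z: no change
2. k -> g, p -> b, s -> z, t -> d / V _ V: fires at position(s) 6: nogtigufmin
surface: nogtigufmin

cell CASE=em, TOR=du:
underlying: nogti-suf-zk
1. f -> v, k -> g, p -> b, t -> d / _ Z: fires at position(s) 8: nogtisuvzk
2. k -> g, p -> b, s -> z, t -> d / V _ V: fires at position(s) 6: nogtizuvzk
surface: nogtizuvzk

cell CASE=em, TOR=ne:
underlying: nogti-suf-si
1. f -> v, k -> g, p -> b, t -> d / _ Z: no change
2. k -> g, p -> b, s -> z, t -> d / V _ V: fires at position(s) 6: nogtizufsi
surface: nogtizufsi

cell CASE=ne, TOR=du:
underlying: nogti-kuf-zk
1. f -> v, k -> g, p -> b, t -> d / _ Z: fires at position(s) 8: nogtikuvzk
2. k -> g, p -> b, s -> z, t -> d / V _ V: fires at position(s) 6: nogtiguvzk
surface: nogtiguvzk


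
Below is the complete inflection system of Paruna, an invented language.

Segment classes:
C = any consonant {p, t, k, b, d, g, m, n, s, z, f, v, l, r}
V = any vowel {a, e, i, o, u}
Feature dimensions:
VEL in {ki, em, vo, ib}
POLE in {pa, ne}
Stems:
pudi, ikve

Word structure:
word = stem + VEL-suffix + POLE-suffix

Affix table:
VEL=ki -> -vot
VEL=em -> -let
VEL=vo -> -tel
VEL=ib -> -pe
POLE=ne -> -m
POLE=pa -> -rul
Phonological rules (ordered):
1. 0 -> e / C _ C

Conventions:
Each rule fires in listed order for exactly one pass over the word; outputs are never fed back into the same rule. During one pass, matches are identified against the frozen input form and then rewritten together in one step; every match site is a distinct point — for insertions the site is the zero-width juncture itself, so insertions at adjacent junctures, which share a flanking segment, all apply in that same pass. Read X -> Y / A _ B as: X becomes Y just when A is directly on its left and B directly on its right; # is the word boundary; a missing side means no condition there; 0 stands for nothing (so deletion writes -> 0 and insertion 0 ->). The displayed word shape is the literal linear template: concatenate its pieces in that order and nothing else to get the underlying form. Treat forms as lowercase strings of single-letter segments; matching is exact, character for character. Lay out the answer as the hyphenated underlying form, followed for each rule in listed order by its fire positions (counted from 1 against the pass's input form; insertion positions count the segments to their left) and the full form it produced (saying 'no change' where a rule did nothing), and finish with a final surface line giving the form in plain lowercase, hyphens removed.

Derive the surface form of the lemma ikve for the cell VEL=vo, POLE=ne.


underlying: ikve-tel-m
1. 0 -> e / C _ C: inserts after position(s) 2, 7: ikevetelem
surface: ikevetelem
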